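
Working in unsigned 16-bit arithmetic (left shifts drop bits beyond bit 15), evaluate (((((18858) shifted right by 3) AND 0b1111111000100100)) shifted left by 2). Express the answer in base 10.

8336

18858 = 0100100110101010
→ shifted right by 3 → 0000100100110101 = 2357
0b1111111000100100 = 1111111000100100
→ AND → 0000100000100100 = 2084
→ shifted left by 2 (mod 2^16) → 0010000010010000 = 8336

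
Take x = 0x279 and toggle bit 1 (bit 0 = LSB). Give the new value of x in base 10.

635

x = 1001111001
bit 1 is currently 0; toggle it via x ^ (1 << 1) = x ^ 2
→ 1001111011 = 635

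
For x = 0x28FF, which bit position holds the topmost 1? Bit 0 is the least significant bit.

0x28FF = 10100011111111
The topmost 1 is at position 13 (since 2^13 = 8192 ≤ 10495 < 16384).

13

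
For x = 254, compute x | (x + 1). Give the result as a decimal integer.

255

x = 11111110 = 254
x + 1 = 11111111
OR    = 11111111 = 255
(x | (x + 1) sets the lowest cleared bit.)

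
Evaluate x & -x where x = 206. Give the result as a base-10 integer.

2

x = 11001110 = 206
-x (two's complement) = …00110010
AND   = 00000010 = 2
(x & -x isolates the lowest set bit of x.)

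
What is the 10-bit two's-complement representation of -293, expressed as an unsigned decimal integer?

731

293 in 10 bits: 0100100101
Invert: 1011011010
Add 1:  1011011011 = 731
(Check: 2^10 - 293 = 1024 - 293 = 731.)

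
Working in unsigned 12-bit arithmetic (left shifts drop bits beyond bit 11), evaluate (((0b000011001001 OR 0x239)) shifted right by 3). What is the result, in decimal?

95

0b000011001001 = 000011001001
0x239 = 001000111001
→ OR → 001011111001 = 761
→ shifted right by 3 → 000001011111 = 95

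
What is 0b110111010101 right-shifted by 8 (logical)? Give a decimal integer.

13

x = 110111010101
shift right by 8 → 000000001101 = 13
(equivalently, floor(3541 / 256))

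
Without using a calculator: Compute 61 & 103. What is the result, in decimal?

61 = 0111101
103 = 1100111
AND → 0100101 = 37

37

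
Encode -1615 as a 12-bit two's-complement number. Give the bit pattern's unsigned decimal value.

2481

1615 in 12 bits: 011001001111
Invert: 100110110000
Add 1:  100110110001 = 2481
(Check: 2^12 - 1615 = 4096 - 1615 = 2481.)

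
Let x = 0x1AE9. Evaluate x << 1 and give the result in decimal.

13778

0x1AE9 = 01101011101001
shift left by 1 → 11010111010010 = 13778
(equivalently, 6889 × 2^1 = 6889 × 2)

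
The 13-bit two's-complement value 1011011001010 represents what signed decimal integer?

pattern = 1011011001010 (MSB is 1 ⇒ negative)
Invert: 0100100110101, add 1 → 0100100110110 = 2358, so the value is -2358.
(Equivalently: 5834 - 2^13 = 5834 - 8192 = -2358.)

-2358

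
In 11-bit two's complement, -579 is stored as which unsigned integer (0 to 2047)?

1469

579 in 11 bits: 01001000011
Invert: 10110111100
Add 1:  10110111101 = 1469
(Check: 2^11 - 579 = 2048 - 579 = 1469.)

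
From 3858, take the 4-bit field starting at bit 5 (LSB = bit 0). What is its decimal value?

8

v = 0111100010010
Shift right by 5: 01111000
Mask low 4 bits: 1000 = 8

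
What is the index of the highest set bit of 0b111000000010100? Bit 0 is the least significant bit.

14

0b111000000010100 = 111000000010100
The topmost 1 is at position 14 (since 2^14 = 16384 ≤ 28692 < 32768).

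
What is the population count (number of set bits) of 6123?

6123 = 1011111101011
Count the 1s: 1 + 1 + 1 + 1 + 1 + 1 + 1 + 1 + 1 + 1 = 10

10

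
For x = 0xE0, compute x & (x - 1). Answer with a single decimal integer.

x = 11100000 = 224
x - 1 = 11011111
AND   = 11000000 = 192
(x & (x - 1) clears the lowest set bit of x.)

192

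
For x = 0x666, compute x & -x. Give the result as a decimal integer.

2

x = 11001100110 = 1638
-x (two's complement) = …00110011010
AND   = 00000000010 = 2
(x & -x isolates the lowest set bit of x.)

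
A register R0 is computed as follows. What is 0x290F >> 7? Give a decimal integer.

0x290F = 10100100001111
shift right by 7 → 00000001010010 = 82
(equivalently, floor(10511 / 128))

82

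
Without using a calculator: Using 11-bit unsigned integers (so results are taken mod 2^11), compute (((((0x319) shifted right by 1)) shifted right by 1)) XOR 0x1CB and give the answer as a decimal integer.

0x319 = 01100011001
→ shifted right by 1 → 00110001100 = 396
→ shifted right by 1 → 00011000110 = 198
0x1CB = 00111001011
→ XOR → 00100001101 = 269

269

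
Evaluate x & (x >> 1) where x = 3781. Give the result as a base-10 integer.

1600

x = 111011000101 = 3781
x>>1 = 011101100010
AND  = 011001000000 = 1600
(x & (x >> 1) has a 1 wherever x has two consecutive 1 bits.)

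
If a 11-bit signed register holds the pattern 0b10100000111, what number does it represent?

-761

pattern = 10100000111 (MSB is 1 ⇒ negative)
Invert: 01011111000, add 1 → 01011111001 = 761, so the value is -761.
(Equivalently: 1287 - 2^11 = 1287 - 2048 = -761.)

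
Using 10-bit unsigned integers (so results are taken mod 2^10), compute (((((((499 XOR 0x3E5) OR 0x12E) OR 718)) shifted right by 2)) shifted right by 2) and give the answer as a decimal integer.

499 = 0111110011
0x3E5 = 1111100101
→ XOR → 1000010110 = 534
0x12E = 0100101110
→ OR → 1100111110 = 830
718 = 1011001110
→ OR → 1111111110 = 1022
→ shifted right by 2 → 0011111111 = 255
→ shifted right by 2 → 0000111111 = 63

63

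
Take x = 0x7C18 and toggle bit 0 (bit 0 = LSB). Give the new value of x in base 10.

x = 111110000011000
bit 0 is currently 0; toggle it via x ^ (1 << 0) = x ^ 1
→ 111110000011001 = 31769

31769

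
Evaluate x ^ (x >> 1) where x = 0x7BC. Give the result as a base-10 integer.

x = 11110111100 = 1980
x>>1 = 01111011110
XOR  = 10001100010 = 1122
(x ^ (x >> 1) gives the standard binary-reflected Gray code of x.)

1122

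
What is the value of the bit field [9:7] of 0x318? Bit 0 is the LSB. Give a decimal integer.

v = 1100011000
Shift right by 7: 110
Mask low 3 bits: 110 = 6

6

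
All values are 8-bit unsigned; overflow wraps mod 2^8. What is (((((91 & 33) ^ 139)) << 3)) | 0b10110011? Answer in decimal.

91 = 01011011
33 = 00100001
→ & → 00000001 = 1
139 = 10001011
→ ^ → 10001010 = 138
→ << 3 (mod 2^8) → 01010000 = 80
0b10110011 = 10110011
→ | → 11110011 = 243

243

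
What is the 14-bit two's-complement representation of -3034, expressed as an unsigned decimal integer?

13350

3034 in 14 bits: 00101111011010
Invert: 11010000100101
Add 1:  11010000100110 = 13350
(Check: 2^14 - 3034 = 16384 - 3034 = 13350.)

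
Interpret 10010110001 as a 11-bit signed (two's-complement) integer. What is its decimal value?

pattern = 10010110001 (MSB is 1 ⇒ negative)
Invert: 01101001110, add 1 → 01101001111 = 847, so the value is -847.
(Equivalently: 1201 - 2^11 = 1201 - 2048 = -847.)

-847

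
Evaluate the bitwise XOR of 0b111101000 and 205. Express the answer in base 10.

a = 111101000
205 = 011001101
XOR → 100100101 = 293

293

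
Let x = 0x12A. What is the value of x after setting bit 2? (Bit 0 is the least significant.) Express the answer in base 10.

302

x = 100101010
bit 2 is currently 0; set it via x | (1 << 2) = x | 4
→ 100101110 = 302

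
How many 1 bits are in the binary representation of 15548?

9

15548 = 11110010111100
Count the 1s: 1 + 1 + 1 + 1 + 1 + 1 + 1 + 1 + 1 = 9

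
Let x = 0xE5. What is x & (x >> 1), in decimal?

x = 11100101 = 229
x>>1 = 01110010
AND  = 01100000 = 96
(x & (x >> 1) has a 1 wherever x has two consecutive 1 bits.)

96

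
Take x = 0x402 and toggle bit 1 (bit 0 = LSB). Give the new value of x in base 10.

1024

x = 000010000000010
bit 1 is currently 1; toggle it via x ^ (1 << 1) = x ^ 2
→ 000010000000000 = 1024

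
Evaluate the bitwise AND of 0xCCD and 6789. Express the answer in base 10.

0xCCD = 0110011001101
6789 = 1101010000101
AND → 0100010000101 = 2181

2181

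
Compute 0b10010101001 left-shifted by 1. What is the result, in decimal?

2386

x = 010010101001
shift left by 1 → 100101010010 = 2386
(equivalently, 1193 × 2^1 = 1193 × 2)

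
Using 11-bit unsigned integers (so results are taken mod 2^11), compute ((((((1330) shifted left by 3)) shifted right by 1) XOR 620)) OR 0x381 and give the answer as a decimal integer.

933

1330 = 10100110010
→ shifted left by 3 (mod 2^11) → 00110010000 = 400
→ shifted right by 1 → 00011001000 = 200
620 = 01001101100
→ XOR → 01010100100 = 676
0x381 = 01110000001
→ OR → 01110100101 = 933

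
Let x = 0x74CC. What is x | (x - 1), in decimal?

29903

x = 111010011001100 = 29900
x - 1 = 111010011001011
OR    = 111010011001111 = 29903
(x | (x - 1) sets all bits below the lowest set bit.)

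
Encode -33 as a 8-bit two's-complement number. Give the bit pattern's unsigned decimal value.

223

33 in 8 bits: 00100001
Invert: 11011110
Add 1:  11011111 = 223
(Check: 2^8 - 33 = 256 - 33 = 223.)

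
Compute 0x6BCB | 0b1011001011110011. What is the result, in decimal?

64507

0x6BCB = 0110101111001011
b = 1011001011110011
 OR → 1111101111111011 = 64507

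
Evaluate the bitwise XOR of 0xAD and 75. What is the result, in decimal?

0xAD = 10101101
75 = 01001011
XOR → 11100110 = 230

230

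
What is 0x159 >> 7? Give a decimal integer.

0x159 = 101011001
shift right by 7 → 000000010 = 2
(equivalently, floor(345 / 128))

2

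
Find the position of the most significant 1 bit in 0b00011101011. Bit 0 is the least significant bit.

0b00011101011 = 11101011
The topmost 1 is at position 7 (since 2^7 = 128 ≤ 235 < 256).

7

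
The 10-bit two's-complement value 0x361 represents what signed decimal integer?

-159

pattern = 1101100001 (MSB is 1 ⇒ negative)
Invert: 0010011110, add 1 → 0010011111 = 159, so the value is -159.
(Equivalently: 865 - 2^10 = 865 - 1024 = -159.)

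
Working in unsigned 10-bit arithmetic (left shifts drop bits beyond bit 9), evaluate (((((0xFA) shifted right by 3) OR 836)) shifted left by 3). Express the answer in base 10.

0xFA = 0011111010
→ shifted right by 3 → 0000011111 = 31
836 = 1101000100
→ OR → 1101011111 = 863
→ shifted left by 3 (mod 2^10) → 1011111000 = 760

760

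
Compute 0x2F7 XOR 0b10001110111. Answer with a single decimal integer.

0x2F7 = 01011110111
b = 10001110111
XOR → 11010000000 = 1664

1664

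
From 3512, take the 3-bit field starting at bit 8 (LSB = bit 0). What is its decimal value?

v = 0000110110111000
Shift right by 8: 00001101
Mask low 3 bits: 101 = 5

5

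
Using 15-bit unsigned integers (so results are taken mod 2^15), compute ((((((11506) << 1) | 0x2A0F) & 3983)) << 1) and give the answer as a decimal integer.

5918

11506 = 010110011110010
→ << 1 (mod 2^15) → 101100111100100 = 23012
0x2A0F = 010101000001111
→ | → 111101111101111 = 31727
3983 = 000111110001111
→ & → 000101110001111 = 2959
→ << 1 (mod 2^15) → 001011100011110 = 5918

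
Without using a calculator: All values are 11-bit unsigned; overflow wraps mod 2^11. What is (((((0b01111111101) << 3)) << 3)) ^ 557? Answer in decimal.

1389

0b01111111101 = 01111111101
→ << 3 (mod 2^11) → 11111101000 = 2024
→ << 3 (mod 2^11) → 11101000000 = 1856
557 = 01000101101
→ ^ → 10101101101 = 1389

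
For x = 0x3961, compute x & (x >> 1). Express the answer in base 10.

x = 11100101100001 = 14689
x>>1 = 01110010110000
AND  = 01100000100000 = 6176
(x & (x >> 1) has a 1 wherever x has two consecutive 1 bits.)

6176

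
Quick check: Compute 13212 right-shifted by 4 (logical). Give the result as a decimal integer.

13212 = 11001110011100
shift right by 4 → 00001100111001 = 825
(equivalently, floor(13212 / 16))

825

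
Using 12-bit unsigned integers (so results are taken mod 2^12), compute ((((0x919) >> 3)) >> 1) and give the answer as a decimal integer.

145

0x919 = 100100011001
→ >> 3 → 000100100011 = 291
→ >> 1 → 000010010001 = 145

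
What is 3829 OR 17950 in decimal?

20223

3829 = 000111011110101
17950 = 100011000011110
 OR → 100111011111111 = 20223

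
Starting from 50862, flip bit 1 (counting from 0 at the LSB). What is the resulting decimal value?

50860

x = 1100011010101110
bit 1 is currently 1; toggle it via x ^ (1 << 1) = x ^ 2
→ 1100011010101100 = 50860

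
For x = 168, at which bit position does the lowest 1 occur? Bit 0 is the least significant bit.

168 = 10101000
Trailing zeros: 3, so the lowest set bit is bit 3 (value 8).

3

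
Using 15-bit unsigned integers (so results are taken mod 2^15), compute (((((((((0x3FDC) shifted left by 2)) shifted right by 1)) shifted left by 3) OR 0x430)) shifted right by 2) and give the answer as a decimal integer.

8060

0x3FDC = 011111111011100
→ shifted left by 2 (mod 2^15) → 111111101110000 = 32624
→ shifted right by 1 → 011111110111000 = 16312
→ shifted left by 3 (mod 2^15) → 111110111000000 = 32192
0x430 = 000010000110000
→ OR → 111110111110000 = 32240
→ shifted right by 2 → 001111101111100 = 8060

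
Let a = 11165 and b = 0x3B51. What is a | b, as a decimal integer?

15325

11165 = 10101110011101
0x3B51 = 11101101010001
 OR → 11101111011101 = 15325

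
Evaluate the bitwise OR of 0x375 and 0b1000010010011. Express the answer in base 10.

5111

0x375 = 0001101110101
b = 1000010010011
 OR → 1001111110111 = 5111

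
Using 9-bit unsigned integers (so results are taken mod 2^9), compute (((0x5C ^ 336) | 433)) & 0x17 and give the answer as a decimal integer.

21

0x5C = 001011100
336 = 101010000
→ ^ → 100001100 = 268
433 = 110110001
→ | → 110111101 = 445
0x17 = 000010111
→ & → 000010101 = 21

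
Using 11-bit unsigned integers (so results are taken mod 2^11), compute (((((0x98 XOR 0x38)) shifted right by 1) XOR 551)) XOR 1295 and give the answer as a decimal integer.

0x98 = 00010011000
0x38 = 00000111000
→ XOR → 00010100000 = 160
→ shifted right by 1 → 00001010000 = 80
551 = 01000100111
→ XOR → 01001110111 = 631
1295 = 10100001111
→ XOR → 11101111000 = 1912

1912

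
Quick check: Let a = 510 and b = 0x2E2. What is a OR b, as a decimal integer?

1022

510 = 0111111110
0x2E2 = 1011100010
 OR → 1111111110 = 1022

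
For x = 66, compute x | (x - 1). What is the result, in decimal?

x = 1000010 = 66
x - 1 = 1000001
OR    = 1000011 = 67
(x | (x - 1) sets all bits below the lowest set bit.)

67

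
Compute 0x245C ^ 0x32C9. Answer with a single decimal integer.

5781

0x245C = 10010001011100
0x32C9 = 11001011001001
XOR → 01011010010101 = 5781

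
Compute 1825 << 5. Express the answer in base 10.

58400

1825 = 0000011100100001
shift left by 5 → 1110010000100000 = 58400
(equivalently, 1825 × 2^5 = 1825 × 32)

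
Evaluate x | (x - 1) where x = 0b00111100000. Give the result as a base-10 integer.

511

x = 111100000 = 480
x - 1 = 111011111
OR    = 111111111 = 511
(x | (x - 1) sets all bits below the lowest set bit.)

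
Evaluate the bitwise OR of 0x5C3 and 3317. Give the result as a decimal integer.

0x5C3 = 010111000011
3317 = 110011110101
 OR → 110111110111 = 3575

3575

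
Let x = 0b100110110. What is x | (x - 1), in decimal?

311

x = 100110110 = 310
x - 1 = 100110101
OR    = 100110111 = 311
(x | (x - 1) sets all bits below the lowest set bit.)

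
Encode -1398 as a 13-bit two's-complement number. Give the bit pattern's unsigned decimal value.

1398 in 13 bits: 0010101110110
Invert: 1101010001001
Add 1:  1101010001010 = 6794
(Check: 2^13 - 1398 = 8192 - 1398 = 6794.)

6794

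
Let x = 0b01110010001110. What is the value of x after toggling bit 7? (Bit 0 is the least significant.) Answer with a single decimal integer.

7182

x = 01110010001110
bit 7 is currently 1; toggle it via x ^ (1 << 7) = x ^ 128
→ 01110000001110 = 7182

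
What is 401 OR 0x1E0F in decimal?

401 = 0000110010001
0x1E0F = 1111000001111
 OR → 1111110011111 = 8095

8095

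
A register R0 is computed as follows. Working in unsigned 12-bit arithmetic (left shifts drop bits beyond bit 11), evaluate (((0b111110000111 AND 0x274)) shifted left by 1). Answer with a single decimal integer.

1032

0b111110000111 = 111110000111
0x274 = 001001110100
→ AND → 001000000100 = 516
→ shifted left by 1 (mod 2^12) → 010000001000 = 1032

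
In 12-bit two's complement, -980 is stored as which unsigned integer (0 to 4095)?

980 in 12 bits: 001111010100
Invert: 110000101011
Add 1:  110000101100 = 3116
(Check: 2^12 - 980 = 4096 - 980 = 3116.)

3116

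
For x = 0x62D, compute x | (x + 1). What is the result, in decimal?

x = 11000101101 = 1581
x + 1 = 11000101110
OR    = 11000101111 = 1583
(x | (x + 1) sets the lowest cleared bit.)

1583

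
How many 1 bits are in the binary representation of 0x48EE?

0x48EE = 100100011101110
Count the 1s: 1 + 1 + 1 + 1 + 1 + 1 + 1 + 1 = 8

8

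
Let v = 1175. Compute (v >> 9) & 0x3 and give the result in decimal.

2

v = 010010010111
Shift right by 9: 010
Mask low 2 bits: 10 = 2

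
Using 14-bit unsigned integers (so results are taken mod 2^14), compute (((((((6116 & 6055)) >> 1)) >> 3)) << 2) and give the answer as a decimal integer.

1512

6116 = 01011111100100
6055 = 01011110100111
→ & → 01011110100100 = 6052
→ >> 1 → 00101111010010 = 3026
→ >> 3 → 00000101111010 = 378
→ << 2 (mod 2^14) → 00010111101000 = 1512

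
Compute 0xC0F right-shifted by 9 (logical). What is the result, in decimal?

0xC0F = 110000001111
shift right by 9 → 000000000110 = 6
(equivalently, floor(3087 / 512))

6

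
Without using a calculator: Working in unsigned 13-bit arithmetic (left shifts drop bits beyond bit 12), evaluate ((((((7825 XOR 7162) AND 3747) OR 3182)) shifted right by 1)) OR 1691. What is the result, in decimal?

7825 = 1111010010001
7162 = 1101111111010
→ XOR → 0010101101011 = 1387
3747 = 0111010100011
→ AND → 0010000100011 = 1059
3182 = 0110001101110
→ OR → 0110001101111 = 3183
→ shifted right by 1 → 0011000110111 = 1591
1691 = 0011010011011
→ OR → 0011010111111 = 1727

1727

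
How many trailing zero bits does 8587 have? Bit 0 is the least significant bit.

8587 = 10000110001011
Trailing zeros: 0, so the lowest set bit is bit 0 (value 1).

0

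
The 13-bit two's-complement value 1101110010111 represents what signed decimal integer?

pattern = 1101110010111 (MSB is 1 ⇒ negative)
Invert: 0010001101000, add 1 → 0010001101001 = 1129, so the value is -1129.
(Equivalently: 7063 - 2^13 = 7063 - 8192 = -1129.)

-1129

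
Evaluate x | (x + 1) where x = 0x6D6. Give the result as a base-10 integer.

x = 11011010110 = 1750
x + 1 = 11011010111
OR    = 11011010111 = 1751
(x | (x + 1) sets the lowest cleared bit.)

1751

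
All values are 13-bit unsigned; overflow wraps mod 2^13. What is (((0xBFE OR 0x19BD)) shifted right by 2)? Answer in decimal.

1791

0xBFE = 0101111111110
0x19BD = 1100110111101
→ OR → 1101111111111 = 7167
→ shifted right by 2 → 0011011111111 = 1791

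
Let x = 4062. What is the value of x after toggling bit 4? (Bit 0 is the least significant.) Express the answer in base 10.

4046

x = 00111111011110
bit 4 is currently 1; toggle it via x ^ (1 << 4) = x ^ 16
→ 00111111001110 = 4046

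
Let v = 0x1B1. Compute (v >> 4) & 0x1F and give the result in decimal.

27

v = 110110001
Shift right by 4: 11011
Mask low 5 bits: 11011 = 27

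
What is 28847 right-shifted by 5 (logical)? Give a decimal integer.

28847 = 111000010101111
shift right by 5 → 000001110000101 = 901
(equivalently, floor(28847 / 32))

901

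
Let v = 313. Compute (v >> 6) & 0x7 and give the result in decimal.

4

v = 100111001
Shift right by 6: 100
Mask low 3 bits: 100 = 4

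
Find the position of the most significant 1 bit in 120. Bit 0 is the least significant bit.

6

120 = 1111000
The topmost 1 is at position 6 (since 2^6 = 64 ≤ 120 < 128).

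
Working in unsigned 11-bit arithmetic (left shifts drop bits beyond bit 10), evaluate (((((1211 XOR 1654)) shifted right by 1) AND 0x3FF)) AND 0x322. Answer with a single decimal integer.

1211 = 10010111011
1654 = 11001110110
→ XOR → 01011001101 = 717
→ shifted right by 1 → 00101100110 = 358
0x3FF = 01111111111
→ AND → 00101100110 = 358
0x322 = 01100100010
→ AND → 00100100010 = 290

290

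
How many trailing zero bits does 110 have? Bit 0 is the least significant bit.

110 = 1101110
Trailing zeros: 1, so the lowest set bit is bit 1 (value 2).

1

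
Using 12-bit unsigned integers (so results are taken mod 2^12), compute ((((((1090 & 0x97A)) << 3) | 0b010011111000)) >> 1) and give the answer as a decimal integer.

892

1090 = 010001000010
0x97A = 100101111010
→ & → 000001000010 = 66
→ << 3 (mod 2^12) → 001000010000 = 528
0b010011111000 = 010011111000
→ | → 011011111000 = 1784
→ >> 1 → 001101111100 = 892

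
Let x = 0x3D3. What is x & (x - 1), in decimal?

x = 1111010011 = 979
x - 1 = 1111010010
AND   = 1111010010 = 978
(x & (x - 1) clears the lowest set bit of x.)

978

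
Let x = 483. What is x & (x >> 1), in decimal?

x = 111100011 = 483
x>>1 = 011110001
AND  = 011100001 = 225
(x & (x >> 1) has a 1 wherever x has two consecutive 1 bits.)

225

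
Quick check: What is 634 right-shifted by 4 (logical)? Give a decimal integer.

634 = 1001111010
shift right by 4 → 0000100111 = 39
(equivalently, floor(634 / 16))

39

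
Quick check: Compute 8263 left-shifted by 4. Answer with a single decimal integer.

132208

8263 = 000010000001000111
shift left by 4 → 100000010001110000 = 132208
(equivalently, 8263 × 2^4 = 8263 × 16)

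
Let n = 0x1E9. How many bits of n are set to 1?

6

0x1E9 = 111101001
Count the 1s: 1 + 1 + 1 + 1 + 1 + 1 = 6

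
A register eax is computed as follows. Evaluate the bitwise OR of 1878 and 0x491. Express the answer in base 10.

2007

1878 = 11101010110
0x491 = 10010010001
 OR → 11111010111 = 2007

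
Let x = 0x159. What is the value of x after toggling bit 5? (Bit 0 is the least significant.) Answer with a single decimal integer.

x = 00101011001
bit 5 is currently 0; toggle it via x ^ (1 << 5) = x ^ 32
→ 00101111001 = 377

377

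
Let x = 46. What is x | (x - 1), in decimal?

x = 101110 = 46
x - 1 = 101101
OR    = 101111 = 47
(x | (x - 1) sets all bits below the lowest set bit.)

47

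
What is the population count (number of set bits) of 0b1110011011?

n = 1110011011
Count the 1s: 1 + 1 + 1 + 1 + 1 + 1 + 1 = 7

7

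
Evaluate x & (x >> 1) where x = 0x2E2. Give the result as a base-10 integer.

x = 1011100010 = 738
x>>1 = 0101110001
AND  = 0001100000 = 96
(x & (x >> 1) has a 1 wherever x has two consecutive 1 bits.)

96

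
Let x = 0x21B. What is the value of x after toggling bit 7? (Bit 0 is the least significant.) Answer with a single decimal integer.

667

x = 01000011011
bit 7 is currently 0; toggle it via x ^ (1 << 7) = x ^ 128
→ 01010011011 = 667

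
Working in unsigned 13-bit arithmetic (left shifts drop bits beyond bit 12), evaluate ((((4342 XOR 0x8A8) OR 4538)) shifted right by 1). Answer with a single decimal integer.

3327

4342 = 1000011110110
0x8A8 = 0100010101000
→ XOR → 1100001011110 = 6238
4538 = 1000110111010
→ OR → 1100111111110 = 6654
→ shifted right by 1 → 0110011111111 = 3327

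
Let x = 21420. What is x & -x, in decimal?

4

x = 101001110101100 = 21420
-x (two's complement) = …010110001010100
AND   = 000000000000100 = 4
(x & -x isolates the lowest set bit of x.)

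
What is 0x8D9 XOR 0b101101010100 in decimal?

909

0x8D9 = 100011011001
b = 101101010100
XOR → 001110001101 = 909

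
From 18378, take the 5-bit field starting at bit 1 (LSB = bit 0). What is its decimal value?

v = 0100011111001010
Shift right by 1: 010001111100101
Mask low 5 bits: 00101 = 5

5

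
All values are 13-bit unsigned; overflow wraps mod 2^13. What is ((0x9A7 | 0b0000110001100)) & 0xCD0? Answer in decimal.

0x9A7 = 0100110100111
0b0000110001100 = 0000110001100
→ | → 0100110101111 = 2479
0xCD0 = 0110011010000
→ & → 0100010000000 = 2176

2176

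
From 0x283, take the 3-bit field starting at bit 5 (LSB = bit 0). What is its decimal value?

4

v = 01010000011
Shift right by 5: 010100
Mask low 3 bits: 100 = 4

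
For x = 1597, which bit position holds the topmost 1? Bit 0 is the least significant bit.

10

1597 = 11000111101
The topmost 1 is at position 10 (since 2^10 = 1024 ≤ 1597 < 2048).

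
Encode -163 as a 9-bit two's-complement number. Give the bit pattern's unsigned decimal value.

349

163 in 9 bits: 010100011
Invert: 101011100
Add 1:  101011101 = 349
(Check: 2^9 - 163 = 512 - 163 = 349.)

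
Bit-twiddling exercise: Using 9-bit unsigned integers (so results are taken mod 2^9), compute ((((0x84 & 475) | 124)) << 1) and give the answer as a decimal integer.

504

0x84 = 010000100
475 = 111011011
→ & → 010000000 = 128
124 = 001111100
→ | → 011111100 = 252
→ << 1 (mod 2^9) → 111111000 = 504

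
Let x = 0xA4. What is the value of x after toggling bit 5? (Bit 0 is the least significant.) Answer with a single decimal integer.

x = 10100100
bit 5 is currently 1; toggle it via x ^ (1 << 5) = x ^ 32
→ 10000100 = 132

132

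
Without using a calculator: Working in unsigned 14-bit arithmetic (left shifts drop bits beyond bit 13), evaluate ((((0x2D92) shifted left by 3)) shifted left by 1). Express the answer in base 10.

6432

0x2D92 = 10110110010010
→ shifted left by 3 (mod 2^14) → 10110010010000 = 11408
→ shifted left by 1 (mod 2^14) → 01100100100000 = 6432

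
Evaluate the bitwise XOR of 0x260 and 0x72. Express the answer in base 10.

0x260 = 1001100000
0x72 = 0001110010
XOR → 1000010010 = 530

530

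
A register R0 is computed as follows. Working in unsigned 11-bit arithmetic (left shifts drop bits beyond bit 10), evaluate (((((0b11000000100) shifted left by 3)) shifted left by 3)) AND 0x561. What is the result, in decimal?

256

0b11000000100 = 11000000100
→ shifted left by 3 (mod 2^11) → 00000100000 = 32
→ shifted left by 3 (mod 2^11) → 00100000000 = 256
0x561 = 10101100001
→ AND → 00100000000 = 256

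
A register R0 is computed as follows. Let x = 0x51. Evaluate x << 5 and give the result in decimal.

2592

0x51 = 000001010001
shift left by 5 → 101000100000 = 2592
(equivalently, 81 × 2^5 = 81 × 32)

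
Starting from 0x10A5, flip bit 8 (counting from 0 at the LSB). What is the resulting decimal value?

x = 1000010100101
bit 8 is currently 0; toggle it via x ^ (1 << 8) = x ^ 256
→ 1000110100101 = 4517

4517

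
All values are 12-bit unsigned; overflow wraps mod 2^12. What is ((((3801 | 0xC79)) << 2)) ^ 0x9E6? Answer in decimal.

514

3801 = 111011011001
0xC79 = 110001111001
→ | → 111011111001 = 3833
→ << 2 (mod 2^12) → 101111100100 = 3044
0x9E6 = 100111100110
→ ^ → 001000000010 = 514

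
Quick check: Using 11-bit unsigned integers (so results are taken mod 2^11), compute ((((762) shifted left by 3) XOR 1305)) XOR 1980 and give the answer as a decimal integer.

762 = 01011111010
→ shifted left by 3 (mod 2^11) → 11111010000 = 2000
1305 = 10100011001
→ XOR → 01011001001 = 713
1980 = 11110111100
→ XOR → 10101110101 = 1397

1397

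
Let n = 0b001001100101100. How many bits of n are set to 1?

n = 1001100101100
Count the 1s: 1 + 1 + 1 + 1 + 1 + 1 = 6

6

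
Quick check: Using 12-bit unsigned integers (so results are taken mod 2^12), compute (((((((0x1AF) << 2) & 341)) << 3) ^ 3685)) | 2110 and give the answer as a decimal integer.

0x1AF = 000110101111
→ << 2 (mod 2^12) → 011010111100 = 1724
341 = 000101010101
→ & → 000000010100 = 20
→ << 3 (mod 2^12) → 000010100000 = 160
3685 = 111001100101
→ ^ → 111011000101 = 3781
2110 = 100000111110
→ | → 111011111111 = 3839

3839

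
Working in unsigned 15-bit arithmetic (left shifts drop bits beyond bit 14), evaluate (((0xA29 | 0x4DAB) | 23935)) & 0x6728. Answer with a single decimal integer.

18216

0xA29 = 000101000101001
0x4DAB = 100110110101011
→ | → 100111110101011 = 20395
23935 = 101110101111111
→ | → 101111111111111 = 24575
0x6728 = 110011100101000
→ & → 100011100101000 = 18216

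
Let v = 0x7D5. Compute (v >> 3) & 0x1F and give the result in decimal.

v = 011111010101
Shift right by 3: 011111010
Mask low 5 bits: 11010 = 26

26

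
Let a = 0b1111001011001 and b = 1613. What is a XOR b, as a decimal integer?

6164

a = 1111001011001
1613 = 0011001001101
XOR → 1100000010100 = 6164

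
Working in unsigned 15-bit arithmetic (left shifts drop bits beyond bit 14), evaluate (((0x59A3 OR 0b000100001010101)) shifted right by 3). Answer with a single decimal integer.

2878

0x59A3 = 101100110100011
0b000100001010101 = 000100001010101
→ OR → 101100111110111 = 23031
→ shifted right by 3 → 000101100111110 = 2878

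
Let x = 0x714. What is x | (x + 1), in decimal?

x = 11100010100 = 1812
x + 1 = 11100010101
OR    = 11100010101 = 1813
(x | (x + 1) sets the lowest cleared bit.)

1813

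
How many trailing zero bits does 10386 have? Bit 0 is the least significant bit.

10386 = 10100010010010
Trailing zeros: 1, so the lowest set bit is bit 1 (value 2).

1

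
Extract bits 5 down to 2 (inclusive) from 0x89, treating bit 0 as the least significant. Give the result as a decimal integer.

2

v = 10001001
Shift right by 2: 100010
Mask low 4 bits: 0010 = 2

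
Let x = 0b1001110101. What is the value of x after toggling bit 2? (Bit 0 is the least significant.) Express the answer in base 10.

625

x = 1001110101
bit 2 is currently 1; toggle it via x ^ (1 << 2) = x ^ 4
→ 1001110001 = 625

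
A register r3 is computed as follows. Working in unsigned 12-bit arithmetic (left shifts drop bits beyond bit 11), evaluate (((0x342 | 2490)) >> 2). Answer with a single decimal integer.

0x342 = 001101000010
2490 = 100110111010
→ | → 101111111010 = 3066
→ >> 2 → 001011111110 = 766

766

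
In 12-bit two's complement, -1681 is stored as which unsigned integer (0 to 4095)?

1681 in 12 bits: 011010010001
Invert: 100101101110
Add 1:  100101101111 = 2415
(Check: 2^12 - 1681 = 4096 - 1681 = 2415.)

2415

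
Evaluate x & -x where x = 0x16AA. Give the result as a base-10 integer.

x = 1011010101010 = 5802
-x (two's complement) = …0100101010110
AND   = 0000000000010 = 2
(x & -x isolates the lowest set bit of x.)

2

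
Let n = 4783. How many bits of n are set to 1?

8

4783 = 1001010101111
Count the 1s: 1 + 1 + 1 + 1 + 1 + 1 + 1 + 1 = 8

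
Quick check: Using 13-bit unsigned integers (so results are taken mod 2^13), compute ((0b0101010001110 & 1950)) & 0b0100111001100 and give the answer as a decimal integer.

140

0b0101010001110 = 0101010001110
1950 = 0011110011110
→ & → 0001010001110 = 654
0b0100111001100 = 0100111001100
→ & → 0000010001100 = 140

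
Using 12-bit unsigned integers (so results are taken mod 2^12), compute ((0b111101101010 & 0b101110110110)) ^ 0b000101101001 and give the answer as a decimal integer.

0b111101101010 = 111101101010
0b101110110110 = 101110110110
→ & → 101100100010 = 2850
0b000101101001 = 000101101001
→ ^ → 101001001011 = 2635

2635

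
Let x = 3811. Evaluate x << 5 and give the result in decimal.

3811 = 00000111011100011
shift left by 5 → 11101110001100000 = 121952
(equivalently, 3811 × 2^5 = 3811 × 32)

121952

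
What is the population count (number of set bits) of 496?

5

496 = 111110000
Count the 1s: 1 + 1 + 1 + 1 + 1 = 5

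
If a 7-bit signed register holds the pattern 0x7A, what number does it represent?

pattern = 1111010 (MSB is 1 ⇒ negative)
Invert: 0000101, add 1 → 0000110 = 6, so the value is -6.
(Equivalently: 122 - 2^7 = 122 - 128 = -6.)

-6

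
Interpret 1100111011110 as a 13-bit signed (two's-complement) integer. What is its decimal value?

pattern = 1100111011110 (MSB is 1 ⇒ negative)
Invert: 0011000100001, add 1 → 0011000100010 = 1570, so the value is -1570.
(Equivalently: 6622 - 2^13 = 6622 - 8192 = -1570.)

-1570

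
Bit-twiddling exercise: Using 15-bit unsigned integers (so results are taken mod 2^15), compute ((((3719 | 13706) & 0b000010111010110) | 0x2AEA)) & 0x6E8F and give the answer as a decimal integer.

3719 = 000111010000111
13706 = 011010110001010
→ | → 011111110001111 = 16271
0b000010111010110 = 000010111010110
→ & → 000010110000110 = 1414
0x2AEA = 010101011101010
→ | → 010111111101110 = 12270
0x6E8F = 110111010001111
→ & → 010111010001110 = 11918

11918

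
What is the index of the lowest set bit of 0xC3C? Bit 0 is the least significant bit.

0xC3C = 110000111100
Trailing zeros: 2, so the lowest set bit is bit 2 (value 4).

2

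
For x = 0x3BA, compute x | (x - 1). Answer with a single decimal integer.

955

x = 1110111010 = 954
x - 1 = 1110111001
OR    = 1110111011 = 955
(x | (x - 1) sets all bits below the lowest set bit.)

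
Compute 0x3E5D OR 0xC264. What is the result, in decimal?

0x3E5D = 0011111001011101
0xC264 = 1100001001100100
 OR → 1111111001111101 = 65149

65149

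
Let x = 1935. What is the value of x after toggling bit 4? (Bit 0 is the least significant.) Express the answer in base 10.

1951

x = 11110001111
bit 4 is currently 0; toggle it via x ^ (1 << 4) = x ^ 16
→ 11110011111 = 1951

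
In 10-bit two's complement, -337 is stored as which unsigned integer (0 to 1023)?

337 in 10 bits: 0101010001
Invert: 1010101110
Add 1:  1010101111 = 687
(Check: 2^10 - 337 = 1024 - 337 = 687.)

687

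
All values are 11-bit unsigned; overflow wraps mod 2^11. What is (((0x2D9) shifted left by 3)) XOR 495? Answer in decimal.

0x2D9 = 01011011001
→ shifted left by 3 (mod 2^11) → 11011001000 = 1736
495 = 00111101111
→ XOR → 11100100111 = 1831

1831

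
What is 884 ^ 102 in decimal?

786

884 = 1101110100
102 = 0001100110
XOR → 1100010010 = 786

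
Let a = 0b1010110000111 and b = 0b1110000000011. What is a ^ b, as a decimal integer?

2436

a = 1010110000111
b = 1110000000011
XOR → 0100110000100 = 2436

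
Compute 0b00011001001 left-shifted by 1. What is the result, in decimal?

402

x = 011001001
shift left by 1 → 110010010 = 402
(equivalently, 201 × 2^1 = 201 × 2)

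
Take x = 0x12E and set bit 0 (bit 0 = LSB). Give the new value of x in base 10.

x = 0100101110
bit 0 is currently 0; set it via x | (1 << 0) = x | 1
→ 0100101111 = 303

303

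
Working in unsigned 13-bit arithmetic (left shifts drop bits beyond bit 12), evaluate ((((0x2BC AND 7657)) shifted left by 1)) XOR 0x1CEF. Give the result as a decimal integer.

0x2BC = 0001010111100
7657 = 1110111101001
→ AND → 0000010101000 = 168
→ shifted left by 1 (mod 2^13) → 0000101010000 = 336
0x1CEF = 1110011101111
→ XOR → 1110110111111 = 7615

7615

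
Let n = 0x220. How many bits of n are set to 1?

2

0x220 = 1000100000
Count the 1s: 1 + 1 = 2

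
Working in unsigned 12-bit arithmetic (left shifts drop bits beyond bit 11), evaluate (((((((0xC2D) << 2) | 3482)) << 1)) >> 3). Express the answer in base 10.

0xC2D = 110000101101
→ << 2 (mod 2^12) → 000010110100 = 180
3482 = 110110011010
→ | → 110110111110 = 3518
→ << 1 (mod 2^12) → 101101111100 = 2940
→ >> 3 → 000101101111 = 367

367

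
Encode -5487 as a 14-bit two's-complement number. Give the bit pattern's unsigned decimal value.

5487 in 14 bits: 01010101101111
Invert: 10101010010000
Add 1:  10101010010001 = 10897
(Check: 2^14 - 5487 = 16384 - 5487 = 10897.)

10897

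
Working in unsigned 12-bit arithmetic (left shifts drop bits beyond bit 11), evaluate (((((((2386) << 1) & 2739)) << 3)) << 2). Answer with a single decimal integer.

1024

2386 = 100101010010
→ << 1 (mod 2^12) → 001010100100 = 676
2739 = 101010110011
→ & → 001010100000 = 672
→ << 3 (mod 2^12) → 010100000000 = 1280
→ << 2 (mod 2^12) → 010000000000 = 1024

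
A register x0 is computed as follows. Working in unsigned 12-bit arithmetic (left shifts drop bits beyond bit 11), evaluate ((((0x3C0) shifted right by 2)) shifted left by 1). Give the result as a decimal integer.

0x3C0 = 001111000000
→ shifted right by 2 → 000011110000 = 240
→ shifted left by 1 (mod 2^12) → 000111100000 = 480

480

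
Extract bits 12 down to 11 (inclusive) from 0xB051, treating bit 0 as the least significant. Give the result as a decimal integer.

v = 1011000001010001
Shift right by 11: 10110
Mask low 2 bits: 10 = 2

2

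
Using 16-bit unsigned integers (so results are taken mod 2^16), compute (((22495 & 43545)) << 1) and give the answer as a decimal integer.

1074

22495 = 0101011111011111
43545 = 1010101000011001
→ & → 0000001000011001 = 537
→ << 1 (mod 2^16) → 0000010000110010 = 1074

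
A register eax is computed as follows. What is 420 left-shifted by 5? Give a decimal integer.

420 = 00000110100100
shift left by 5 → 11010010000000 = 13440
(equivalently, 420 × 2^5 = 420 × 32)

13440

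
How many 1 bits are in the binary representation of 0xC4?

3

0xC4 = 11000100
Count the 1s: 1 + 1 + 1 = 3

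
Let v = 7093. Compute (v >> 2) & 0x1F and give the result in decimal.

v = 01101110110101
Shift right by 2: 011011101101
Mask low 5 bits: 01101 = 13

13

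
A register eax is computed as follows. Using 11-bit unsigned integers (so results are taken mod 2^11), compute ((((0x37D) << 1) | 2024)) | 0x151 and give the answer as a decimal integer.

2043

0x37D = 01101111101
→ << 1 (mod 2^11) → 11011111010 = 1786
2024 = 11111101000
→ | → 11111111010 = 2042
0x151 = 00101010001
→ | → 11111111011 = 2043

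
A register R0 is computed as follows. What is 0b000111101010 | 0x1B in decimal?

507

a = 111101010
0x1B = 000011011
 OR → 111111011 = 507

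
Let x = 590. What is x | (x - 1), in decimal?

x = 1001001110 = 590
x - 1 = 1001001101
OR    = 1001001111 = 591
(x | (x - 1) sets all bits below the lowest set bit.)

591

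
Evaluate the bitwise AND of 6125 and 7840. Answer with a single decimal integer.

5792

6125 = 1011111101101
7840 = 1111010100000
AND → 1011010100000 = 5792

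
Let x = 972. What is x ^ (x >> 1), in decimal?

554

x = 1111001100 = 972
x>>1 = 0111100110
XOR  = 1000101010 = 554
(x ^ (x >> 1) gives the standard binary-reflected Gray code of x.)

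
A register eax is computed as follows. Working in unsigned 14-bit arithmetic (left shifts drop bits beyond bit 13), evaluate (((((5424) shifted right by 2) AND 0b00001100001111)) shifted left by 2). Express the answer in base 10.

1072

5424 = 01010100110000
→ shifted right by 2 → 00010101001100 = 1356
0b00001100001111 = 00001100001111
→ AND → 00000100001100 = 268
→ shifted left by 2 (mod 2^14) → 00010000110000 = 1072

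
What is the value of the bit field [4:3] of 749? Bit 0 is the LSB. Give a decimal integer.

v = 01011101101
Shift right by 3: 01011101
Mask low 2 bits: 01 = 1

1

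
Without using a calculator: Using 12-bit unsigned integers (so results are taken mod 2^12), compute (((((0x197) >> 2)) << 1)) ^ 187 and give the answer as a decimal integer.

0x197 = 000110010111
→ >> 2 → 000001100101 = 101
→ << 1 (mod 2^12) → 000011001010 = 202
187 = 000010111011
→ ^ → 000001110001 = 113

113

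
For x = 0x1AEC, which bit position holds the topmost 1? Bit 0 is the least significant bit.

0x1AEC = 1101011101100
The topmost 1 is at position 12 (since 2^12 = 4096 ≤ 6892 < 8192).

12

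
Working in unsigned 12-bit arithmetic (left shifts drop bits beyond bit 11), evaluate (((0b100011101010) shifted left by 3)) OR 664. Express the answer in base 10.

2008

0b100011101010 = 100011101010
→ shifted left by 3 (mod 2^12) → 011101010000 = 1872
664 = 001010011000
→ OR → 011111011000 = 2008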